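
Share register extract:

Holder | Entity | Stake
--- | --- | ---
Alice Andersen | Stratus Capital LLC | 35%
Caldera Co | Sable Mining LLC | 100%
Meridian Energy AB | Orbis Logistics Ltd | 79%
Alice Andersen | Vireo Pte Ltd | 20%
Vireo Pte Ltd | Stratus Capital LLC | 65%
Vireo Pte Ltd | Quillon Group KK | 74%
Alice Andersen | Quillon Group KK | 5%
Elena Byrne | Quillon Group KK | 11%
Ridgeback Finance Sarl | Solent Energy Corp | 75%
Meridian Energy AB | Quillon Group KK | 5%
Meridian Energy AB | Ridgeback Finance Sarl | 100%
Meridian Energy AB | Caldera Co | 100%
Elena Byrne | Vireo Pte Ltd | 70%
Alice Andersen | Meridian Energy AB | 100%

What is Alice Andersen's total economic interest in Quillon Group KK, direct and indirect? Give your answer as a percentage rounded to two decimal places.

Alice reaches Quillon along 3 paths.
Direct stake: 5% = 5%.
Via Vireo: 20% × 74% = 14.8%.
Via Meridian: 100% × 5% = 5%.
Total: 5% + 14.8% + 5% = 24.8%.
Rounded: 24.80%.

24.80%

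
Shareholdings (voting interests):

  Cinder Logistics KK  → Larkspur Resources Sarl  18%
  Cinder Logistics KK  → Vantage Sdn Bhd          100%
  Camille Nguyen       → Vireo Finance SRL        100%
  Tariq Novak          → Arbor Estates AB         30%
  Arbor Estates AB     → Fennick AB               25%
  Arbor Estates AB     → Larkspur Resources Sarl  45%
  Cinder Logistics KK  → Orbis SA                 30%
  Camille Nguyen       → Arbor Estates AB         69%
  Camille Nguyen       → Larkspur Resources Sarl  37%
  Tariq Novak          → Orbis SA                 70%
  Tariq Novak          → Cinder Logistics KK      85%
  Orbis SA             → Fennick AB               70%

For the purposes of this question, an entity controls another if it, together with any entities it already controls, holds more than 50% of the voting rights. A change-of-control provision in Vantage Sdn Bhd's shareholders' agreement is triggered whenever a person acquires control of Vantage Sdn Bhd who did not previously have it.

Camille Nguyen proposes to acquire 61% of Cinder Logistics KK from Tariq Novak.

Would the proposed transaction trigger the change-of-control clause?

The purchase adds only to Camille's holdings (Tariq's stake shrinks), so Camille is the only person who could newly come to control Vantage.
Camille holds 69% of Arbor, so Camille controls Arbor.
Arbor and Camille together hold 45% + 37% = 82% of Larkspur, so Camille controls Larkspur.
Camille holds 100% of Vireo, so Camille controls Vireo.
Neither Camille nor any entity Camille controls holds any voting interest in Vantage.
So before the transaction, Camille does not control Vantage.
After the purchase, Camille holds 61% of Cinder directly, and Tariq's stake falls to 24%.
Camille holds 61% of Cinder, so Camille controls Cinder.
Cinder holds 100% of Vantage, so Camille controls Vantage.
Camille did not control Vantage before and does after, so the clause is triggered.

Yes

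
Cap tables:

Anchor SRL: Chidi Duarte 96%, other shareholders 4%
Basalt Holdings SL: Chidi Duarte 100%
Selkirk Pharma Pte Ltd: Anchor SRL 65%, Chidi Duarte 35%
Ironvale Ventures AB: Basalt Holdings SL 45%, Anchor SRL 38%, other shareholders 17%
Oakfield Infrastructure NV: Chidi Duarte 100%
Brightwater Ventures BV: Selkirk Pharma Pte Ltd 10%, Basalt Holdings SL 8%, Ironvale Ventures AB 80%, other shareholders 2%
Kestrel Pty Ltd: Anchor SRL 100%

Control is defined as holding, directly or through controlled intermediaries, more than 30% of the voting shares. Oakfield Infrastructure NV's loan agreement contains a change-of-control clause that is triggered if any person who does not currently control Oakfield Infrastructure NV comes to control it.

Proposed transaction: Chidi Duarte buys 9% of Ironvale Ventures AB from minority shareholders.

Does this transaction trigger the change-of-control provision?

No

The purchase changes only Chidi's holdings, so Chidi is the only person who could newly come to control Oakfield.
Chidi holds 100% of Oakfield, so Chidi controls Oakfield.
So Chidi already controls Oakfield before the transaction.
After the purchase, Chidi holds 9% of Ironvale directly.
Chidi controlled Oakfield already, so this is not a new person acquiring control; every other person's position is unchanged or reduced.
No new person acquires control, so the clause is not triggered.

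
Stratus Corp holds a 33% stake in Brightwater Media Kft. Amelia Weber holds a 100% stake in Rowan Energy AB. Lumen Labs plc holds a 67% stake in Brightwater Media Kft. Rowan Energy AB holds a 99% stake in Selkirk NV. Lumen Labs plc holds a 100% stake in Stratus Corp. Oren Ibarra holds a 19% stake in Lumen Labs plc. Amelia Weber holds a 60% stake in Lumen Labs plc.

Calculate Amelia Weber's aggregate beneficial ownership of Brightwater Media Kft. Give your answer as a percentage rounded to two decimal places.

60.00%

Amelia reaches Brightwater along 2 paths.
Via Lumen → Stratus: 60% × 100% × 33% = 19.8%.
Via Lumen: 60% × 67% = 40.2%.
Total: 19.8% + 40.2% = 60%.
Rounded: 60.00%.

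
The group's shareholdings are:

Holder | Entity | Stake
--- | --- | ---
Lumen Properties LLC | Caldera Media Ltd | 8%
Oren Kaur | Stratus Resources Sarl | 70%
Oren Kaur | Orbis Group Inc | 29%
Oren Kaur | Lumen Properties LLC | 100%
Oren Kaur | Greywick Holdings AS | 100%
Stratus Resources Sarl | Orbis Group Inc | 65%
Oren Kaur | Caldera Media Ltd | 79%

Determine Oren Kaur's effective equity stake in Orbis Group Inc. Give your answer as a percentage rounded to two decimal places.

74.50%

Oren reaches Orbis along 2 paths.
Direct stake: 29% = 29%.
Via Stratus: 70% × 65% = 45.5%.
Total: 29% + 45.5% = 74.5%.
Rounded: 74.50%.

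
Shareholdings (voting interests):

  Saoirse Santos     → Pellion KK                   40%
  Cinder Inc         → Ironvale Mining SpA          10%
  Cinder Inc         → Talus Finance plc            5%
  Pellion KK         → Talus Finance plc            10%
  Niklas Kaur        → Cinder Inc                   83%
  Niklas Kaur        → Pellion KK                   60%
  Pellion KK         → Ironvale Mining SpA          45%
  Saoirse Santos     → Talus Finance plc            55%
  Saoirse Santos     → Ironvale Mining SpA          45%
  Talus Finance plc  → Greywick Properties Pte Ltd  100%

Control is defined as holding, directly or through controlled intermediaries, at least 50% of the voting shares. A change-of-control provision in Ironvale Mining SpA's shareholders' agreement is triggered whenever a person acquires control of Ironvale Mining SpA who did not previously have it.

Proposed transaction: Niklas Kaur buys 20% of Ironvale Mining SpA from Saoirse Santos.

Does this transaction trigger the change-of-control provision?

The purchase adds only to Niklas's holdings (Saoirse's stake shrinks), so Niklas is the only person who could newly come to control Ironvale.
Niklas holds 83% of Cinder, so Niklas controls Cinder.
Niklas holds 60% of Pellion, so Niklas controls Pellion.
Pellion and Cinder together hold 45% + 10% = 55% of Ironvale, so Niklas controls Ironvale.
So Niklas already controls Ironvale before the transaction.
After the purchase, Niklas holds 20% of Ironvale directly, and Saoirse's stake falls to 25%.
Niklas controlled Ironvale already, so this is not a new person acquiring control; every other person's position is unchanged or reduced.
No new person acquires control, so the clause is not triggered.

No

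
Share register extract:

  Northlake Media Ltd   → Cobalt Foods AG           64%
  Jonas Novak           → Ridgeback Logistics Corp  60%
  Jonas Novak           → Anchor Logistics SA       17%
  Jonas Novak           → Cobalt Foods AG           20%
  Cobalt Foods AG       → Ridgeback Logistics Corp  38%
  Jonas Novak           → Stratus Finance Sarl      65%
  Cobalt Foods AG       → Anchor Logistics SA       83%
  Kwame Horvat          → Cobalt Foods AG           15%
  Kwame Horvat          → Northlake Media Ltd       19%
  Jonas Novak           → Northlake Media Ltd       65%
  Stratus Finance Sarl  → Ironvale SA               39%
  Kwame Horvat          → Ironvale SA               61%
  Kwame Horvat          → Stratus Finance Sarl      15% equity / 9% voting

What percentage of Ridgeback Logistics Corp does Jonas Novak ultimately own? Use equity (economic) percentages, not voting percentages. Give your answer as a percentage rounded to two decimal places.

Jonas reaches Ridgeback along 3 paths.
Via Cobalt: 20% × 38% = 7.6%.
Via Northlake → Cobalt: 65% × 64% × 38% = 15.808%.
Direct stake: 60% = 60%.
Total: 7.6% + 15.808% + 60% = 83.408%.
Rounded: 83.41%.

83.41%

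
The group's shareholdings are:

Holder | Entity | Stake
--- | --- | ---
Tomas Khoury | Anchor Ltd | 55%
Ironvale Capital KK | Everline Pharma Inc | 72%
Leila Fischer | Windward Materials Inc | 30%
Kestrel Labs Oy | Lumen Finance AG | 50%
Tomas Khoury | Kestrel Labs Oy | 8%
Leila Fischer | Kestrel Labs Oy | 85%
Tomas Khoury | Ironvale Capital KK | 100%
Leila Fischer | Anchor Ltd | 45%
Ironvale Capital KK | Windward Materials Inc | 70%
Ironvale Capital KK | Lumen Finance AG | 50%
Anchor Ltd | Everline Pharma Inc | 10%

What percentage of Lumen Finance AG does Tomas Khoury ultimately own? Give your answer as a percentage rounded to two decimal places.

54.00%

Tomas reaches Lumen along 2 paths.
Via Ironvale: 100% × 50% = 50%.
Via Kestrel: 8% × 50% = 4%.
Total: 50% + 4% = 54%.
Rounded: 54.00%.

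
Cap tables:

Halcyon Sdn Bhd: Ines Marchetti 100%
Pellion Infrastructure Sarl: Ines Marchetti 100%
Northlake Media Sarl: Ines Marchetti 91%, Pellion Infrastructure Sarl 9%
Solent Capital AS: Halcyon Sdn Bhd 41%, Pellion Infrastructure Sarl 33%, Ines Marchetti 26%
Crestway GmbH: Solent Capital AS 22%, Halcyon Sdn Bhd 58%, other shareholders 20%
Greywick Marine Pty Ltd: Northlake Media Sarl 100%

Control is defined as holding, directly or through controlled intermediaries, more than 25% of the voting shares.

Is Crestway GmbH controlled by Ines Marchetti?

Ines holds 100% of Halcyon, so Ines controls Halcyon.
Ines holds 100% of Pellion, so Ines controls Pellion.
Halcyon and Pellion and Ines together hold 41% + 33% + 26% = 100% of Solent, so Ines controls Solent.
Solent and Halcyon together hold 22% + 58% = 80% of Crestway, so Ines controls Crestway.

Yes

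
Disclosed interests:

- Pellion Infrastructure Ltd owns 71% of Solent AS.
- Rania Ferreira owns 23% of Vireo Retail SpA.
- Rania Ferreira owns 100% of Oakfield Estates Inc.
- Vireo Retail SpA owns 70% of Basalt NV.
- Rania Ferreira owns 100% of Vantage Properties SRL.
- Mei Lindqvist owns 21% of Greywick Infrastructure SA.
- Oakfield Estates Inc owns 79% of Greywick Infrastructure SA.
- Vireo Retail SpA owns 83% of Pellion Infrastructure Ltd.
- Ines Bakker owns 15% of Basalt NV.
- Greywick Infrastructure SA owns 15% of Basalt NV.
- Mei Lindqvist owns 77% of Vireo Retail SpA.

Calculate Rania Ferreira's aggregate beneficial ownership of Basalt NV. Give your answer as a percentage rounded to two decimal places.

27.95%

Rania reaches Basalt along 2 paths.
Via Vireo: 23% × 70% = 16.1%.
Via Oakfield → Greywick: 100% × 79% × 15% = 11.85%.
Total: 16.1% + 11.85% = 27.95%.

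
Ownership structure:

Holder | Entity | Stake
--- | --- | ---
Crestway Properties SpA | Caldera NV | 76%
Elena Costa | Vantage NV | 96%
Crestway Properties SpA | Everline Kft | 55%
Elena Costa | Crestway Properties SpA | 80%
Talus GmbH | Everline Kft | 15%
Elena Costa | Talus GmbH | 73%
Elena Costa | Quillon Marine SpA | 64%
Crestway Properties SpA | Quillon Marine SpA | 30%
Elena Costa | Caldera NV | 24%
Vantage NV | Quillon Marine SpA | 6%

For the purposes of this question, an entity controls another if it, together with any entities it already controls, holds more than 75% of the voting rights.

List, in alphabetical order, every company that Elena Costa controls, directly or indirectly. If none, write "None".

Elena holds 80% of Crestway, so Elena controls Crestway.
Elena holds 96% of Vantage, so Elena controls Vantage.
Elena and Crestway together hold 24% + 76% = 100% of Caldera, so Elena controls Caldera.
Vantage and Crestway and Elena together hold 6% + 30% + 64% = 100% of Quillon, so Elena controls Quillon.
No other company's threshold is met.

Caldera NV, Crestway Properties SpA, Quillon Marine SpA, Vantage NV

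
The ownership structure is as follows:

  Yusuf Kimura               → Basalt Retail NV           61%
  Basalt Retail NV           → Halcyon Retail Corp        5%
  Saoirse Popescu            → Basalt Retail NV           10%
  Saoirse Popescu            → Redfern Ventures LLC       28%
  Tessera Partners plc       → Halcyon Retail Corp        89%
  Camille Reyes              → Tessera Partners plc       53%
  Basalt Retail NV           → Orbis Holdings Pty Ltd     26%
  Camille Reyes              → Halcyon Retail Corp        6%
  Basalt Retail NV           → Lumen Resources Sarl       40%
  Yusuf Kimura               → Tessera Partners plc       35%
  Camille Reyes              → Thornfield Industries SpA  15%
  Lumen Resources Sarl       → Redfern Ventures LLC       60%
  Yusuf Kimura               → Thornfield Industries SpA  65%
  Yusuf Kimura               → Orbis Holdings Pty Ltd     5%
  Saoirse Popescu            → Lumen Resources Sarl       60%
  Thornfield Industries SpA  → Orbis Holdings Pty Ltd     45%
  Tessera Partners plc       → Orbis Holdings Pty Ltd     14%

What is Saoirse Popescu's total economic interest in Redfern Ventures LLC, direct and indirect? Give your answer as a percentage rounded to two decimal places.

Saoirse reaches Redfern along 3 paths.
Direct stake: 28% = 28%.
Via Basalt → Lumen: 10% × 40% × 60% = 2.4%.
Via Lumen: 60% × 60% = 36%.
Total: 28% + 2.4% + 36% = 66.4%.
Rounded: 66.40%.

66.40%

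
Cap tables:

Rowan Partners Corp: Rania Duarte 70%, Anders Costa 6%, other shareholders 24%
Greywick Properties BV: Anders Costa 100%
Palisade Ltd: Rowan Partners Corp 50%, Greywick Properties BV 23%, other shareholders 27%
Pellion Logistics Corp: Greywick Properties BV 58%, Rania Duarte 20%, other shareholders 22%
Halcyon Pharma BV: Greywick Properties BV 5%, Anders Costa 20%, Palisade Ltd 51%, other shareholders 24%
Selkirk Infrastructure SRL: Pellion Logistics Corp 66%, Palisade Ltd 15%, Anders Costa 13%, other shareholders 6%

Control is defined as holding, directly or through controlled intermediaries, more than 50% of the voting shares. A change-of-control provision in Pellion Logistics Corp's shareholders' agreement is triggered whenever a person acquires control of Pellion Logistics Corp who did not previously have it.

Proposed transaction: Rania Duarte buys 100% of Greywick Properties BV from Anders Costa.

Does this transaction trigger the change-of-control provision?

Yes

The purchase adds only to Rania's holdings (Anders's stake shrinks), so Rania is the only person who could newly come to control Pellion.
Rania holds 70% of Rowan, so Rania controls Rowan.
In Pellion, Rania's side holds only 20%, not > 50%.
So before the transaction, Rania does not control Pellion.
After the purchase, Rania holds 100% of Greywick directly, and Anders's stake falls to 0%.
Rania holds 100% of Greywick, so Rania controls Greywick.
Greywick and Rania together hold 58% + 20% = 78% of Pellion, so Rania controls Pellion.
Rania did not control Pellion before and does after, so the clause is triggered.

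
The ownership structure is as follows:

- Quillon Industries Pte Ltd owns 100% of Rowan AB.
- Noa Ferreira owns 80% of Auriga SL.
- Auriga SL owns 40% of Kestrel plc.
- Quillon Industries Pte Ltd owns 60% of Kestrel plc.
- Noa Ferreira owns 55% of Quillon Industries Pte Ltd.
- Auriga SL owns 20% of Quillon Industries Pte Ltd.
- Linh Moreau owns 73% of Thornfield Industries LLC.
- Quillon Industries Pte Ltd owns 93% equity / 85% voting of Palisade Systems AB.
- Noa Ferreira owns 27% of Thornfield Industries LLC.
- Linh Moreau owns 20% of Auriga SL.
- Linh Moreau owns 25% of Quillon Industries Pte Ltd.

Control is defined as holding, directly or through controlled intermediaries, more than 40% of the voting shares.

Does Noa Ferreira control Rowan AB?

Yes

Noa holds 80% of Auriga, so Noa controls Auriga.
Noa and Auriga together hold 55% + 20% = 75% of Quillon, so Noa controls Quillon.
Quillon holds 100% of Rowan, so Noa controls Rowan.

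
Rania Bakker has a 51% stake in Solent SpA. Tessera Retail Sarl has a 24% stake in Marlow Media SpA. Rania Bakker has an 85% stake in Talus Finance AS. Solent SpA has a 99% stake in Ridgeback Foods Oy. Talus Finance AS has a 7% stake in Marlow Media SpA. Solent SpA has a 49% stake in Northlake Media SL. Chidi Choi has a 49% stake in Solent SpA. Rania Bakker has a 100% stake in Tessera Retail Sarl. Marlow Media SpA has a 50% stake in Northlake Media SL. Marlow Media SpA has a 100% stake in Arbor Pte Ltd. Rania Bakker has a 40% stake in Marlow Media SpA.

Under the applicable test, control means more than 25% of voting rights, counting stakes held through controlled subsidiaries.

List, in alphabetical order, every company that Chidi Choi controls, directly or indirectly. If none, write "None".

Northlake Media SL, Ridgeback Foods Oy, Solent SpA

Chidi holds 49% of Solent, so Chidi controls Solent.
Solent holds 99% of Ridgeback, so Chidi controls Ridgeback.
Solent holds 49% of Northlake, so Chidi controls Northlake.
No other company's threshold is met.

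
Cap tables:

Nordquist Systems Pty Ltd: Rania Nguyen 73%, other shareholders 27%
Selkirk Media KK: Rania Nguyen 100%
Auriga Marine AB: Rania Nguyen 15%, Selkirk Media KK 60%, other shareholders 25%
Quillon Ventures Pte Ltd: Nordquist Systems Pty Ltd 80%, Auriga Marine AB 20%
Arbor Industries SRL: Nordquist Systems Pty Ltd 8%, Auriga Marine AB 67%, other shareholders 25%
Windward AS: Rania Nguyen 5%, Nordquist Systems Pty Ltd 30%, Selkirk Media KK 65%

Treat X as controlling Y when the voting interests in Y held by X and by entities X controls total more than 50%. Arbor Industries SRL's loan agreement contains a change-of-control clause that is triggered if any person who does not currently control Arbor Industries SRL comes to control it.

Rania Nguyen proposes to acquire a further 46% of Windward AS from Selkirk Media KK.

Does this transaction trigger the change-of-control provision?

No

The purchase adds only to Rania's holdings (Selkirk's stake shrinks), so Rania is the only person who could newly come to control Arbor.
Rania holds 100% of Selkirk, so Rania controls Selkirk.
Rania and Selkirk together hold 15% + 60% = 75% of Auriga, so Rania controls Auriga.
Rania holds 73% of Nordquist, so Rania controls Nordquist.
Nordquist and Auriga together hold 8% + 67% = 75% of Arbor, so Rania controls Arbor.
So Rania already controls Arbor before the transaction.
After the purchase, Rania's direct stake in Windward rises to 5% + 46% = 51%, and Selkirk's stake falls to 19%.
Rania controlled Arbor already, so this is not a new person acquiring control; every other person's position is unchanged or reduced.
No new person acquires control, so the clause is not triggered.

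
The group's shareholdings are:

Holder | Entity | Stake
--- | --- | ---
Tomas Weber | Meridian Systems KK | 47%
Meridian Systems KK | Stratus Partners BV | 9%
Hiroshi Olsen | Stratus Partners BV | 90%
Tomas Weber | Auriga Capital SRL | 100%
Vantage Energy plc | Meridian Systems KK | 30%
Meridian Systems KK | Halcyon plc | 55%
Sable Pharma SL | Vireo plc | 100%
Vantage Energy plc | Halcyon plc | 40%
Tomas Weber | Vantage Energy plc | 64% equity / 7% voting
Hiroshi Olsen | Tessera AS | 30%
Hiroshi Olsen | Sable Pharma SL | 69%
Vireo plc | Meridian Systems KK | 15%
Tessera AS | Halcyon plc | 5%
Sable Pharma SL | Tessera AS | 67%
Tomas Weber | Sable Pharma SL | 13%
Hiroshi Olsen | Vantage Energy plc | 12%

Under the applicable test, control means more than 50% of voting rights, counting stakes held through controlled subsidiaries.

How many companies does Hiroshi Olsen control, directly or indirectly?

Hiroshi holds 69% of Sable, so Hiroshi controls Sable.
Sable holds 100% of Vireo, so Hiroshi controls Vireo.
Sable and Hiroshi together hold 67% + 30% = 97% of Tessera, so Hiroshi controls Tessera.
Hiroshi holds 90% of Stratus, so Hiroshi controls Stratus.
No other company's threshold is met.
Hiroshi controls 4 companies.

4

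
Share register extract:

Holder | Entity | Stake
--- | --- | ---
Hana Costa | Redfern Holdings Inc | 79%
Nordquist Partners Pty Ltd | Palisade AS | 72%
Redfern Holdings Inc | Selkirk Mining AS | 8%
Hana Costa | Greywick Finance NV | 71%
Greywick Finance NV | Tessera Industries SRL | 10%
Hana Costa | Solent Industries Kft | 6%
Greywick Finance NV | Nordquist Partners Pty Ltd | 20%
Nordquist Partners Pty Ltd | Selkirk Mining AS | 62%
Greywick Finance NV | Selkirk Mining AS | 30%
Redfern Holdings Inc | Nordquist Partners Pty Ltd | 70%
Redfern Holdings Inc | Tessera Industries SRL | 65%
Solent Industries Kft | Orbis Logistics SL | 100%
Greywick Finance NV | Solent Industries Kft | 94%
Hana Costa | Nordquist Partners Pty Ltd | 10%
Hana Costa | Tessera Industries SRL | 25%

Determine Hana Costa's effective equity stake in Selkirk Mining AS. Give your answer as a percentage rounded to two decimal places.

Hana reaches Selkirk along 5 paths.
Via Greywick: 71% × 30% = 21.3%.
Via Greywick → Nordquist: 71% × 20% × 62% = 8.804%.
Via Nordquist: 10% × 62% = 6.2%.
Via Redfern → Nordquist: 79% × 70% × 62% = 34.286%.
Via Redfern: 79% × 8% = 6.32%.
Total: 21.3% + 8.804% + 6.2% + 34.286% + 6.32% = 76.91%.

76.91%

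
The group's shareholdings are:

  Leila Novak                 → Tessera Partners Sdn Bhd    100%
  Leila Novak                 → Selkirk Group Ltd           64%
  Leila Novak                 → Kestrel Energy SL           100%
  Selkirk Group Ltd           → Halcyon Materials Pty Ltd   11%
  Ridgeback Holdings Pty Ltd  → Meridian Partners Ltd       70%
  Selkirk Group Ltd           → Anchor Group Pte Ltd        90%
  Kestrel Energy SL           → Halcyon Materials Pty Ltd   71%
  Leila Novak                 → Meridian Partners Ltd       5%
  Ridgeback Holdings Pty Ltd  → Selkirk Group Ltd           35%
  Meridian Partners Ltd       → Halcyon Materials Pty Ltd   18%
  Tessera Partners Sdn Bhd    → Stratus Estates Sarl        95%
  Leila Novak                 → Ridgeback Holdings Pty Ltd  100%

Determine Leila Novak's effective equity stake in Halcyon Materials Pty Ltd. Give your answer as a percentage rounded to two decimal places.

95.39%

Leila reaches Halcyon along 5 paths.
Via Meridian: 5% × 18% = 0.9%.
Via Ridgeback → Meridian: 100% × 70% × 18% = 12.6%.
Via Kestrel: 100% × 71% = 71%.
Via Ridgeback → Selkirk: 100% × 35% × 11% = 3.85%.
Via Selkirk: 64% × 11% = 7.04%.
Total: 0.9% + 12.6% + 71% + 3.85% + 7.04% = 95.39%.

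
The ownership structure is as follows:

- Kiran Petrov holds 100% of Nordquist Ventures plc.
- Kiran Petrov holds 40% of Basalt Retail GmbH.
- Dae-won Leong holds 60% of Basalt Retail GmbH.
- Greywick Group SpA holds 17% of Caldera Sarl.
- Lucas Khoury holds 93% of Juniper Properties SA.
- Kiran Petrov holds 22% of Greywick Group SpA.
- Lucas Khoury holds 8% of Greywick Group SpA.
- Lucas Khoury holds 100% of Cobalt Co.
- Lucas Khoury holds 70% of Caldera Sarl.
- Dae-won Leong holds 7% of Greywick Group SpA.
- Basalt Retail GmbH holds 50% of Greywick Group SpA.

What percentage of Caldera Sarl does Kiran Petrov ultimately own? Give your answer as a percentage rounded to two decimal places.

Kiran reaches Caldera along 2 paths.
Via Basalt → Greywick: 40% × 50% × 17% = 3.4%.
Via Greywick: 22% × 17% = 3.74%.
Total: 3.4% + 3.74% = 7.14%.

7.14%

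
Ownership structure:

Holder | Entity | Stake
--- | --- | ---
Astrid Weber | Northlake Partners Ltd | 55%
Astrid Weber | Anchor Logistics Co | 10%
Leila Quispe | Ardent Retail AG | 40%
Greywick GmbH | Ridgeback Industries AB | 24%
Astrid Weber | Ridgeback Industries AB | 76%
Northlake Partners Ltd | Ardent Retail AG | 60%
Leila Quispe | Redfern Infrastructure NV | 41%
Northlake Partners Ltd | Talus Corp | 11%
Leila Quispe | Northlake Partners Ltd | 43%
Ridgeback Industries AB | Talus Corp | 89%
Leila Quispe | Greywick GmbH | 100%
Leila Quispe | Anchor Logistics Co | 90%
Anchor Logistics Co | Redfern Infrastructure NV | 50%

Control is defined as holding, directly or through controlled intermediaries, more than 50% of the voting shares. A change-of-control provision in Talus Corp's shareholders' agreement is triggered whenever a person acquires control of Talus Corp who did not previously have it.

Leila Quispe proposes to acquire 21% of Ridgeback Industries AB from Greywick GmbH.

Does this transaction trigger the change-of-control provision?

The purchase adds only to Leila's holdings (Greywick's stake shrinks), so Leila is the only person who could newly come to control Talus.
Leila holds 90% of Anchor, so Leila controls Anchor.
Leila holds 100% of Greywick, so Leila controls Greywick.
Leila and Anchor together hold 41% + 50% = 91% of Redfern, so Leila controls Redfern.
Neither Leila nor any entity Leila controls holds any voting interest in Talus.
So before the transaction, Leila does not control Talus.
After the purchase, Leila holds 21% of Ridgeback directly, and Greywick's stake falls to 3%.
Leila's side now holds 3% + 21% = 24% of Ridgeback, not > 50%, so Leila still does not control Ridgeback.
After the transaction, neither Leila nor any entity Leila controls holds a voting interest in Talus, so Leila still does not control it.
No new person acquires control, so the clause is not triggered.

No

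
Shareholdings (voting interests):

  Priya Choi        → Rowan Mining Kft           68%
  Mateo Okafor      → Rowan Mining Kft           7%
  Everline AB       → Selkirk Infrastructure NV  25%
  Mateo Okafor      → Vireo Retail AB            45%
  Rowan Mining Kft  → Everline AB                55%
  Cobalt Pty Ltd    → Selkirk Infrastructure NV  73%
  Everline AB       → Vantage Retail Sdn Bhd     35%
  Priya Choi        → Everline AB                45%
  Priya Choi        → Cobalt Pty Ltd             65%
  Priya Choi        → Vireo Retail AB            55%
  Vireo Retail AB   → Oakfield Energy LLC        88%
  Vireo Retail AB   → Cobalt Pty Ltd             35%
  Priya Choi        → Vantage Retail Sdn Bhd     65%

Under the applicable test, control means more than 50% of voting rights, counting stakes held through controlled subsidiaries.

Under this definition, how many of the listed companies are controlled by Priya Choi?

7

Priya holds 68% of Rowan, so Priya controls Rowan.
Priya holds 55% of Vireo, so Priya controls Vireo.
Priya and Vireo together hold 65% + 35% = 100% of Cobalt, so Priya controls Cobalt.
Priya and Rowan together hold 45% + 55% = 100% of Everline, so Priya controls Everline.
Everline and Priya together hold 35% + 65% = 100% of Vantage, so Priya controls Vantage.
Vireo holds 88% of Oakfield, so Priya controls Oakfield.
Everline and Cobalt together hold 25% + 73% = 98% of Selkirk, so Priya controls Selkirk.
Priya controls 7 companies.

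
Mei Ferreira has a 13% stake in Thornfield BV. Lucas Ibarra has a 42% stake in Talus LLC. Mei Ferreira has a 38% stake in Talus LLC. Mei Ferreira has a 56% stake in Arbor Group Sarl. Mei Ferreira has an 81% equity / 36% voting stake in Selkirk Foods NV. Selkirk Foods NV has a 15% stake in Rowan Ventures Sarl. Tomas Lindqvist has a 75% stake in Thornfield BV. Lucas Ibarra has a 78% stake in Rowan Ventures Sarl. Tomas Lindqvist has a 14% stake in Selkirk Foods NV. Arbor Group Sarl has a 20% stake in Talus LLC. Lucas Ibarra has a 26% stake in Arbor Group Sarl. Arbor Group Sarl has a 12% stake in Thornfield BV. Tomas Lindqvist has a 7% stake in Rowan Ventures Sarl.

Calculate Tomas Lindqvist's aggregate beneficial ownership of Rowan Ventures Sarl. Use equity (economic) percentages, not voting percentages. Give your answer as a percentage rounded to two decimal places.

Tomas reaches Rowan along 2 paths.
Via Selkirk: 14% × 15% = 2.1%.
Direct stake: 7% = 7%.
Total: 2.1% + 7% = 9.1%.
Rounded: 9.10%.

9.10%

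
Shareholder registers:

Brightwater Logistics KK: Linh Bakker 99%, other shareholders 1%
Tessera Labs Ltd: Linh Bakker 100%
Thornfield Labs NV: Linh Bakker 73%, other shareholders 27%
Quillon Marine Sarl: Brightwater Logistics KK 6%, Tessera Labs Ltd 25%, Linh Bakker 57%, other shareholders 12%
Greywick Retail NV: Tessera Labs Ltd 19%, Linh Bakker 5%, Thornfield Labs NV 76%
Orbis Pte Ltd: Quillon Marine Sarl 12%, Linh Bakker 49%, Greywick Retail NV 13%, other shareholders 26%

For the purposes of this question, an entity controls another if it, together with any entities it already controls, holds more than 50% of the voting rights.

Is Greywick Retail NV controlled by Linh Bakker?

Linh holds 73% of Thornfield, so Linh controls Thornfield.
Linh holds 100% of Tessera, so Linh controls Tessera.
Tessera and Linh and Thornfield together hold 19% + 5% + 76% = 100% of Greywick, so Linh controls Greywick.

Yes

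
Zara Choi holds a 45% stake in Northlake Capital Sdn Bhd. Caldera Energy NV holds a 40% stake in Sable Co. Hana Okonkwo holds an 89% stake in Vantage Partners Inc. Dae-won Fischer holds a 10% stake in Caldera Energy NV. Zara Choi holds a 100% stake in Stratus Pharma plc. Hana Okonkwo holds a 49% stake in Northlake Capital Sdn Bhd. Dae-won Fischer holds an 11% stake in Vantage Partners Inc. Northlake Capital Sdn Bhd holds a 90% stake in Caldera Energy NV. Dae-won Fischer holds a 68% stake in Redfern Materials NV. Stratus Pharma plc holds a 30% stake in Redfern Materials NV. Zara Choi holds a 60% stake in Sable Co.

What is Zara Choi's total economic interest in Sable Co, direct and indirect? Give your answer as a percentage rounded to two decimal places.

Zara reaches Sable along 2 paths.
Direct stake: 60% = 60%.
Via Northlake → Caldera: 45% × 90% × 40% = 16.2%.
Total: 60% + 16.2% = 76.2%.
Rounded: 76.20%.

76.20%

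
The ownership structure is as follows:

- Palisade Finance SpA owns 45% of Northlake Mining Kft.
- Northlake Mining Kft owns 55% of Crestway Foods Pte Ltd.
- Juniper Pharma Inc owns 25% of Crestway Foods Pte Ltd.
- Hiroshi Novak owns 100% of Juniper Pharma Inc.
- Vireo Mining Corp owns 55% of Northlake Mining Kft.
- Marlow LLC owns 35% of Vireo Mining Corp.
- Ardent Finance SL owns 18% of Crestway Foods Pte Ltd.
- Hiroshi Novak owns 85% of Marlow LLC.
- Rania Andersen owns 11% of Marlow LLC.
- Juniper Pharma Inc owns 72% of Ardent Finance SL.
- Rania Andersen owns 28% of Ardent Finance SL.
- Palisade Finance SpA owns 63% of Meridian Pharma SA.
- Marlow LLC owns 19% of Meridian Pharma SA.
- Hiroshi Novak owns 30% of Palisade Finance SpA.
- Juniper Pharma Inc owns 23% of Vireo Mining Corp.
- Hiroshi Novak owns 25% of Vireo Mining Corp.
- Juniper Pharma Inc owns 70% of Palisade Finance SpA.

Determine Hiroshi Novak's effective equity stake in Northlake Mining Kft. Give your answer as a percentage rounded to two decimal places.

Hiroshi reaches Northlake along 5 paths.
Via Marlow → Vireo: 85% × 35% × 55% = 16.3625%.
Via Juniper → Vireo: 100% × 23% × 55% = 12.65%.
Via Vireo: 25% × 55% = 13.75%.
Via Palisade: 30% × 45% = 13.5%.
Via Juniper → Palisade: 100% × 70% × 45% = 31.5%.
Total: 16.3625% + 12.65% + 13.75% + 13.5% + 31.5% = 87.7625%.
Rounded: 87.76%.

87.76%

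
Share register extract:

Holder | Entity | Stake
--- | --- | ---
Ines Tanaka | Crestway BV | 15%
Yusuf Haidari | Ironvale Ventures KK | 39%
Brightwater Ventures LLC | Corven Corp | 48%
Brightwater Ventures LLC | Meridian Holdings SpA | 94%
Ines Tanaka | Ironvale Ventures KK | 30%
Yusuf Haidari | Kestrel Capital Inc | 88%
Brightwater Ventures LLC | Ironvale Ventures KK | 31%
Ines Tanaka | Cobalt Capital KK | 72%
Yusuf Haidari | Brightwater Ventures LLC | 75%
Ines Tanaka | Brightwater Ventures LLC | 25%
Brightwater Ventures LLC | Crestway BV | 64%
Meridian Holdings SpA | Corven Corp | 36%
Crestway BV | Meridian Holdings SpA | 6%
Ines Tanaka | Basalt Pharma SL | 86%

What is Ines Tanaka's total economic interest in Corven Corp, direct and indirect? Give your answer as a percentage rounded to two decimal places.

21.13%

Ines reaches Corven along 4 paths.
Via Brightwater → Meridian: 25% × 94% × 36% = 8.46%.
Via Crestway → Meridian: 15% × 6% × 36% = 0.324%.
Via Brightwater → Crestway → Meridian: 25% × 64% × 6% × 36% = 0.3456%.
Via Brightwater: 25% × 48% = 12%.
Total: 8.46% + 0.324% + 0.3456% + 12% = 21.1296%.
Rounded: 21.13%.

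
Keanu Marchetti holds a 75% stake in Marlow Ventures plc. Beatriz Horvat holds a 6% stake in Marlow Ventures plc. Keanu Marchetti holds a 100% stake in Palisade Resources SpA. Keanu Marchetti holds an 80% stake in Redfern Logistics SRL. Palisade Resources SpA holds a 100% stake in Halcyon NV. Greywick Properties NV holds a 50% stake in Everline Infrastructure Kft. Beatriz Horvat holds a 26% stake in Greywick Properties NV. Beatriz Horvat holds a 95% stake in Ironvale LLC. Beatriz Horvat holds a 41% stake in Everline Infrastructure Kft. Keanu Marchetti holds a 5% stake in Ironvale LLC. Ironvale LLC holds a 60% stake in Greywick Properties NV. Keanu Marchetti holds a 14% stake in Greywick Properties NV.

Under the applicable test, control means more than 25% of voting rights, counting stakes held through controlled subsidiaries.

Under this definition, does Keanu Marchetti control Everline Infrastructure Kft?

No

Keanu holds 75% of Marlow, so Keanu controls Marlow.
Keanu holds 100% of Palisade, so Keanu controls Palisade.
Palisade holds 100% of Halcyon, so Keanu controls Halcyon.
Keanu holds 80% of Redfern, so Keanu controls Redfern.
Neither Keanu nor any entity Keanu controls holds any voting interest in Everline.
So Keanu does not control Everline.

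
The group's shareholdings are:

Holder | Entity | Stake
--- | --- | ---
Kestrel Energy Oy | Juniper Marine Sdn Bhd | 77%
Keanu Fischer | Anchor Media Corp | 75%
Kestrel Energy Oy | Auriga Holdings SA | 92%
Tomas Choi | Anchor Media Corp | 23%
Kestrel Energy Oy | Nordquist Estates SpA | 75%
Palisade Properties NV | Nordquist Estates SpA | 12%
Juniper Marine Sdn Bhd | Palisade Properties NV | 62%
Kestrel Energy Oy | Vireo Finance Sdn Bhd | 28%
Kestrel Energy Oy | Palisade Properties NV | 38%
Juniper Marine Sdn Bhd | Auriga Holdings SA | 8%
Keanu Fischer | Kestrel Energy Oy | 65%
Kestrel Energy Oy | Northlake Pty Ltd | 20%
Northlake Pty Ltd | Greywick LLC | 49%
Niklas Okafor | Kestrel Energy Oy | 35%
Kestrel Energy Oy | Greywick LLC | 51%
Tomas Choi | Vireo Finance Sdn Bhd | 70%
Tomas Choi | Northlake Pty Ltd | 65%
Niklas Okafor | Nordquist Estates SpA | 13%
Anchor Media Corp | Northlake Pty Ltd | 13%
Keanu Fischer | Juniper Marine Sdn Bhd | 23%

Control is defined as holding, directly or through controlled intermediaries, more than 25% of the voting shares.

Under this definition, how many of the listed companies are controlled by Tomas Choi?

3

Tomas holds 65% of Northlake, so Tomas controls Northlake.
Northlake holds 49% of Greywick, so Tomas controls Greywick.
Tomas holds 70% of Vireo, so Tomas controls Vireo.
No other company's threshold is met.
Tomas controls 3 companies.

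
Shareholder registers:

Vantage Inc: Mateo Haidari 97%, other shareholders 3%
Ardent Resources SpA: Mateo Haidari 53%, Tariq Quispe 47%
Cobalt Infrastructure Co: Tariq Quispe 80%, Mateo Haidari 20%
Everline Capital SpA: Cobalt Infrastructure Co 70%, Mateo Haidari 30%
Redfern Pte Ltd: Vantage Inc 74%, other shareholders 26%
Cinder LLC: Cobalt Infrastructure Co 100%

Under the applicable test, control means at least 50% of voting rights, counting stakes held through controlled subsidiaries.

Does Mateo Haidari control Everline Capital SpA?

No

Mateo holds 97% of Vantage, so Mateo controls Vantage.
Mateo holds 53% of Ardent, so Mateo controls Ardent.
Vantage holds 74% of Redfern, so Mateo controls Redfern.
In Everline, Mateo's side holds only 30%, not ≥ 50%.
So Mateo does not control Everline.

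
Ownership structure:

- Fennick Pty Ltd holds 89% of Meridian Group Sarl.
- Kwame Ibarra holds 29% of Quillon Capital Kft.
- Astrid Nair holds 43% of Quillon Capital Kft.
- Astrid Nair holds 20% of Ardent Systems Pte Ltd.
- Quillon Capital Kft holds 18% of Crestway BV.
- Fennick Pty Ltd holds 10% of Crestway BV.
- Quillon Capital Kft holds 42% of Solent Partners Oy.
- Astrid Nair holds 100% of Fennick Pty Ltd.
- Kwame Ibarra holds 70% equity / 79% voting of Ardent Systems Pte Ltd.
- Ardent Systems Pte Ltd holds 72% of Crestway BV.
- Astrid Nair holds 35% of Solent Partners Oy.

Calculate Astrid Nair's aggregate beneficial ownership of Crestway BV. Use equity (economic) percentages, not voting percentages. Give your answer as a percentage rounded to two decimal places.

32.14%

Astrid reaches Crestway along 3 paths.
Via Ardent: 20% × 72% = 14.4%.
Via Quillon: 43% × 18% = 7.74%.
Via Fennick: 100% × 10% = 10%.
Total: 14.4% + 7.74% + 10% = 32.14%.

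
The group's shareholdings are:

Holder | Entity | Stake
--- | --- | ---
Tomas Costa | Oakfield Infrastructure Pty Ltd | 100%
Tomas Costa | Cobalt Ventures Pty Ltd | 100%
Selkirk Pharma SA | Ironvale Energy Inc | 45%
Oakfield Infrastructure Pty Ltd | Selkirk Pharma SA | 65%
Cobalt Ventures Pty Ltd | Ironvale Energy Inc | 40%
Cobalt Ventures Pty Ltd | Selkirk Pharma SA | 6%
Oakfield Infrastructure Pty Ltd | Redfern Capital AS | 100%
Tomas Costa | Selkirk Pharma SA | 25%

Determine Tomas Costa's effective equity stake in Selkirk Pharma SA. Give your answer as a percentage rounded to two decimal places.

Tomas reaches Selkirk along 3 paths.
Direct stake: 25% = 25%.
Via Oakfield: 100% × 65% = 65%.
Via Cobalt: 100% × 6% = 6%.
Total: 25% + 65% + 6% = 96%.
Rounded: 96.00%.

96.00%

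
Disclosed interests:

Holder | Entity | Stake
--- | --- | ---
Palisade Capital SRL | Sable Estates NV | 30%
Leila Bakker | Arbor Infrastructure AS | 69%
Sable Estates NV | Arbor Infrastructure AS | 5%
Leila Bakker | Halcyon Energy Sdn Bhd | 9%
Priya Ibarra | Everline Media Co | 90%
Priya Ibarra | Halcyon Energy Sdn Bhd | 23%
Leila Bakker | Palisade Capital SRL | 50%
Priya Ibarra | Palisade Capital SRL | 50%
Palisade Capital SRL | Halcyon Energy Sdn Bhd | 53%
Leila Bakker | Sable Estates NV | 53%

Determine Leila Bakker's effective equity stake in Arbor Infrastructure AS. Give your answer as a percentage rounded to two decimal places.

Leila reaches Arbor along 3 paths.
Direct stake: 69% = 69%.
Via Sable: 53% × 5% = 2.65%.
Via Palisade → Sable: 50% × 30% × 5% = 0.75%.
Total: 69% + 2.65% + 0.75% = 72.4%.
Rounded: 72.40%.

72.40%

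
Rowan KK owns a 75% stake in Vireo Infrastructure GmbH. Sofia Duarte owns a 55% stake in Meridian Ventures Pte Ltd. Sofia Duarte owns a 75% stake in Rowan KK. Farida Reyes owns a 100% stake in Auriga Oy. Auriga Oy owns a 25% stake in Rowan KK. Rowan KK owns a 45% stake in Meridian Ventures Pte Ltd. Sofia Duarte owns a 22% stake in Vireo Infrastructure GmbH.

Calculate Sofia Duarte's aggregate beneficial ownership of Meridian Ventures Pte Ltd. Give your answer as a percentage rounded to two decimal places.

Sofia reaches Meridian along 2 paths.
Via Rowan: 75% × 45% = 33.75%.
Direct stake: 55% = 55%.
Total: 33.75% + 55% = 88.75%.

88.75%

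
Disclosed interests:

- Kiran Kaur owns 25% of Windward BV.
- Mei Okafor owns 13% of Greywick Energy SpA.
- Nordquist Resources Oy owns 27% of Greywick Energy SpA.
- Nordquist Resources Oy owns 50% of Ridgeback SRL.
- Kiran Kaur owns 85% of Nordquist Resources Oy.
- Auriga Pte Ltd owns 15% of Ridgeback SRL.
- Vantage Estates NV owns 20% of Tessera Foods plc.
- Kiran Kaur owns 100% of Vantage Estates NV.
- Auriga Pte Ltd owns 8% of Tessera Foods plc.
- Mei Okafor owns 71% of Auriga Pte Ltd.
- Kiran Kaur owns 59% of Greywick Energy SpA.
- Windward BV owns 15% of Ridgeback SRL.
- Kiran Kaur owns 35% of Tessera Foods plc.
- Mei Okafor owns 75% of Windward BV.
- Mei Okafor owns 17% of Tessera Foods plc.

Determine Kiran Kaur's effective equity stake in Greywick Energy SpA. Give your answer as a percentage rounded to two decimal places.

81.95%

Kiran reaches Greywick along 2 paths.
Direct stake: 59% = 59%.
Via Nordquist: 85% × 27% = 22.95%.
Total: 59% + 22.95% = 81.95%.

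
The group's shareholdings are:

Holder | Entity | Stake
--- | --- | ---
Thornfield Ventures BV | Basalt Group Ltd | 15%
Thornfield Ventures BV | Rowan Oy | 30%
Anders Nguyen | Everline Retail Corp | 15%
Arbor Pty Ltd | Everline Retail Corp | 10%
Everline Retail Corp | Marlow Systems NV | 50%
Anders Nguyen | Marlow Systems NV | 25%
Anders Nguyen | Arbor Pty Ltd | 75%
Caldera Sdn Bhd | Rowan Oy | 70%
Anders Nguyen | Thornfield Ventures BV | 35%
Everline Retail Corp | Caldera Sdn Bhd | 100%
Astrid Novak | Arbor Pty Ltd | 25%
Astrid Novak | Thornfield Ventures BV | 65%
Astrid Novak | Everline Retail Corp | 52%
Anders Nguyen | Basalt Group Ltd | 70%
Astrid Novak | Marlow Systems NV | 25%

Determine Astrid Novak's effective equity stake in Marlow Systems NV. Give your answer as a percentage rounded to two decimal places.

Astrid reaches Marlow along 3 paths.
Via Arbor → Everline: 25% × 10% × 50% = 1.25%.
Via Everline: 52% × 50% = 26%.
Direct stake: 25% = 25%.
Total: 1.25% + 26% + 25% = 52.25%.

52.25%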